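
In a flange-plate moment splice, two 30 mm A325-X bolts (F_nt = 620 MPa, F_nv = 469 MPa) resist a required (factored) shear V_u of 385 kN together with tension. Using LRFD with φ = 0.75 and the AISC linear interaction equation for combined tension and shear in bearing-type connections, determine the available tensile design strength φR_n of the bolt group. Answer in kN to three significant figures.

A_b = π·30²/4 = 706.9 mm²; f_rv = 385 × 1000 / (2 × 706.9) = 272.3 MPa.
F'_nt = 1.3 F_nt − (F_nt / φF_nv) f_rv = 1.3·620 − (620/(0.75·469))·272.3 = 326 MPa, capped at F_nt → F'_nt = 326 MPa.
R_n = F'_nt · A_b · n = 326 × 706.9 × 2 / 1000 = 460.8 kN.
Design strength φR_n = 0.75 × 460.8 = 346 kN.

346 kN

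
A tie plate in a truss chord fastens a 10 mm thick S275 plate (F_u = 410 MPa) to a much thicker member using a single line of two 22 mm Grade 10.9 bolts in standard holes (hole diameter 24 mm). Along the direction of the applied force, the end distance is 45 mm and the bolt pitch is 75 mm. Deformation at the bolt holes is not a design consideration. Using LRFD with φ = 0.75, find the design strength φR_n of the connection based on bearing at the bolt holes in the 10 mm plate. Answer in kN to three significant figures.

Per bolt r_n = 1.5 l_c t F_u ≤ 3.0 d t F_u; upper limit = 3.0 × 22 × 10 × 410 / 1000 = 270.6 kN.
Edge bolt: l_c = 45 − 24/2 = 33 mm → 1.5 × 33 × 10 × 410 / 1000 = 203 → r_n = 203 kN.
Interior bolts: l_c = 75 − 24 = 51 mm → 1.5 × 51 × 10 × 410 / 1000 = 313.7 → r_n = 270.6 kN.
R_n = 1 × 203 + 1 × 270.6 = 473.6 kN.
Design strength φR_n = 0.75 × 473.6 = 355 kN.

355 kN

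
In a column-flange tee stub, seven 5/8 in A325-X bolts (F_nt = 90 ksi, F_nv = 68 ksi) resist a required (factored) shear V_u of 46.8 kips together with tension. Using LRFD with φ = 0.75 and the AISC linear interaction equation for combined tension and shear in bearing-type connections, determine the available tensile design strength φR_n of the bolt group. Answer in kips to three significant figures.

A_b = π·0.625²/4 = 0.3068 in²; f_rv = 46.8 / (7 × 0.3068) = 21.79 ksi.
F'_nt = 1.3 F_nt − (F_nt / φF_nv) f_rv = 1.3·90 − (90/(0.75·68))·21.79 = 78.54 ksi, capped at F_nt → F'_nt = 78.54 ksi.
R_n = F'_nt · A_b · n = 78.54 × 0.3068 × 7 = 168.7 kips.
Design strength φR_n = 0.75 × 168.7 = 127 kips.

127 kips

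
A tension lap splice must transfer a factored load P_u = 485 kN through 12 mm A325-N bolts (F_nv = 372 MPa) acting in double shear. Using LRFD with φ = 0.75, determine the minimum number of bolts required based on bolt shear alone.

8 bolts

A_b = π·12²/4 = 113.1 mm².
Per-bolt design strength φR_n = 0.75 × 372 × 113.1 × 2 / 1000 = 63.11 kN.
n ≥ 485 / 63.11 = 7.685 → use 8 bolts.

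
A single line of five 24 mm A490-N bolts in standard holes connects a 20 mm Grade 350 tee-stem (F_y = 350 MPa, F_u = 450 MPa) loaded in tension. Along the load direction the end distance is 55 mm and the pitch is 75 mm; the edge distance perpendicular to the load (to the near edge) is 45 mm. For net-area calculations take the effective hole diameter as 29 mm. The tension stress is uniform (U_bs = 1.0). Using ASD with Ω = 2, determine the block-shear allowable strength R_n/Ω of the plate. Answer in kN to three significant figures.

Shear plane L_v = 55 + 4·75 = 355 mm; A_gv = 355 × 20 = 7100 mm².
A_nv = (355 − 4.5·29) × 20 = 4490 mm².
A_nt = (45 − 0.5·29) × 20 = 610 mm².
0.6 F_u A_nv = 1212 kN; 0.6 F_y A_gv = 1491 kN → shear rupture governs the shear term.
R_n = 1212 + 1.0 × 450 × 610 / 1000 = 1487 kN.
Allowable strength R_n/Ω = 1487 / 2 = 743 kN.

743 kN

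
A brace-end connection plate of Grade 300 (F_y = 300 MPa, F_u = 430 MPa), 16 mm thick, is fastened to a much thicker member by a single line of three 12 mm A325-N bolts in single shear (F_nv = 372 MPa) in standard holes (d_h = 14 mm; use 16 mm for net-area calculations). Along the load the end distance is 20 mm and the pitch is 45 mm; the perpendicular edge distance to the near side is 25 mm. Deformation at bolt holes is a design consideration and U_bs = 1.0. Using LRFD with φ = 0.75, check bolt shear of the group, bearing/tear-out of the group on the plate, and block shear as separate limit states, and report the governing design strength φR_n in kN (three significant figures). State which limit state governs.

94.7 kN (bolt shear governs)

Bolt shear: A_b = π·12²/4 = 113.1 mm²; R_n = 372 × 113.1 × 3 × 1 / 1000 = 126.2 kN → 0.75 × 126.2 = 94.7 kN.
Bearing: edge l_c = 13, r_n = 107.3 kN; interior l_c = 31, r_n = 198.1 kN; R_n = 107.3 + 2·198.1 = 503.6 kN → 378 kN.
Block shear: A_gv = 1760, A_nv = 1120, A_nt = 272 mm²; R_n = min(0.6F_uA_nv, 0.6F_yA_gv) + U_bs·F_u·A_nt = 405.9 kN → 304 kN.
Bolt shear governs: 94.7 kN.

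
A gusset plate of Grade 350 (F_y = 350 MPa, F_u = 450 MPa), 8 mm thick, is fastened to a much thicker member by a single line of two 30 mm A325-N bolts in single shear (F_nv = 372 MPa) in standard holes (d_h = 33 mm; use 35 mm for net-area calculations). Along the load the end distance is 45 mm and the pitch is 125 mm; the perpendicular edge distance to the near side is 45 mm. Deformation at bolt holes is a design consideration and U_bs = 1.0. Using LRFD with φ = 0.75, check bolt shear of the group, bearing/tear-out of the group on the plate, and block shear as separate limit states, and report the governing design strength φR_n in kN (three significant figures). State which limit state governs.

265 kN (block shear governs)

Bolt shear: A_b = π·30²/4 = 706.9 mm²; R_n = 372 × 706.9 × 2 × 1 / 1000 = 525.9 kN → 0.75 × 525.9 = 394 kN.
Bearing: edge l_c = 28.5, r_n = 123.1 kN; interior l_c = 92, r_n = 259.2 kN; R_n = 123.1 + 1·259.2 = 382.3 kN → 287 kN.
Block shear: A_gv = 1360, A_nv = 940, A_nt = 220 mm²; R_n = min(0.6F_uA_nv, 0.6F_yA_gv) + U_bs·F_u·A_nt = 352.8 kN → 265 kN.
Block shear governs: 265 kN.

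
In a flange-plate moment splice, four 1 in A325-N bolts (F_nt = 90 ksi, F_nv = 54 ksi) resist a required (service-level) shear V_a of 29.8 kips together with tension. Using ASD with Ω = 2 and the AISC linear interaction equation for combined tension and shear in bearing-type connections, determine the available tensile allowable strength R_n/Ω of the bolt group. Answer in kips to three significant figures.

134 kips

A_b = π·1²/4 = 0.7854 in²; f_rv = 29.8 / (4 × 0.7854) = 9.486 ksi.
F'_nt = 1.3 F_nt − (Ω F_nt / F_nv) f_rv = 1.3·90 − (2·90/54)·9.486 = 85.38 ksi, capped at F_nt → F'_nt = 85.38 ksi.
R_n = F'_nt · A_b · n = 85.38 × 0.7854 × 4 = 268.2 kips.
Allowable strength R_n/Ω = 268.2 / 2 = 134 kips.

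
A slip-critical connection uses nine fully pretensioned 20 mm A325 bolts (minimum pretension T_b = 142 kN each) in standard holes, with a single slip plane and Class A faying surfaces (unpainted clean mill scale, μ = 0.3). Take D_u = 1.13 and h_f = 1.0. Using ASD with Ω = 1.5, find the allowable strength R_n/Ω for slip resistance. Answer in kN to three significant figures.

289 kN

R_n = μ · D_u · h_f · T_b · n_s · n_b = 0.3 × 1.13 × 1.0 × 142 × 1 × 9 = 433.2 kN.
Allowable strength R_n/Ω = 433.2 / 1.5 = 289 kN.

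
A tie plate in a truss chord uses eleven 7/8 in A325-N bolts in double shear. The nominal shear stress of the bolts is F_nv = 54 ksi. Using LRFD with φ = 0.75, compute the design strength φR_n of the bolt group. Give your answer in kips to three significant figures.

536 kips

A_b = π × 0.875² / 4 = 0.6013 in².
R_n = F_nv · A_b · n · n_s = 54 × 0.6013 × 11 × 2 = 714.4 kips.
Design strength φR_n = 0.75 × 714.4 = 536 kips.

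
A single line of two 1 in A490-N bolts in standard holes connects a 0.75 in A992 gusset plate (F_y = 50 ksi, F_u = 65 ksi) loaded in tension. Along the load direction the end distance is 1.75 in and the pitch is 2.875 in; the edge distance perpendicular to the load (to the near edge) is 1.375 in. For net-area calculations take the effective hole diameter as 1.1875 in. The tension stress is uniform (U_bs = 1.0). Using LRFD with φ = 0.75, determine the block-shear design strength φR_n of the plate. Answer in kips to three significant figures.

Shear plane L_v = 1.75 + 1·2.875 = 4.625 in; A_gv = 4.625 × 0.75 = 3.469 in².
A_nv = (4.625 − 1.5·1.1875) × 0.75 = 2.133 in².
A_nt = (1.375 − 0.5·1.1875) × 0.75 = 0.5859 in².
0.6 F_u A_nv = 83.18 kips; 0.6 F_y A_gv = 104.1 kips → shear rupture governs the shear term.
R_n = 83.18 + 1.0 × 65 × 0.5859 = 121.3 kips.
Design strength φR_n = 0.75 × 121.3 = 90.9 kips.

90.9 kips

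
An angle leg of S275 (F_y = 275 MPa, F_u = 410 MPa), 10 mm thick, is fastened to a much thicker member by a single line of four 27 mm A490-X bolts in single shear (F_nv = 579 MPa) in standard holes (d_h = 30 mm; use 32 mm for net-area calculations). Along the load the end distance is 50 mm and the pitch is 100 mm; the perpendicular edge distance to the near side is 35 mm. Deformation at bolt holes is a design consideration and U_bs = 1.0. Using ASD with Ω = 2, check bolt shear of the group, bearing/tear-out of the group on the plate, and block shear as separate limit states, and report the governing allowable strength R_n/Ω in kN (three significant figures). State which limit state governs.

328 kN (block shear governs)

Bolt shear: A_b = π·27²/4 = 572.6 mm²; R_n = 579 × 572.6 × 4 × 1 / 1000 = 1326 kN → 1326 / 2 = 663 kN.
Bearing: edge l_c = 35, r_n = 172.2 kN; interior l_c = 70, r_n = 265.7 kN; R_n = 172.2 + 3·265.7 = 969.2 kN → 485 kN.
Block shear: A_gv = 3500, A_nv = 2380, A_nt = 190 mm²; R_n = min(0.6F_uA_nv, 0.6F_yA_gv) + U_bs·F_u·A_nt = 655.4 kN → 328 kN.
Block shear governs: 328 kN.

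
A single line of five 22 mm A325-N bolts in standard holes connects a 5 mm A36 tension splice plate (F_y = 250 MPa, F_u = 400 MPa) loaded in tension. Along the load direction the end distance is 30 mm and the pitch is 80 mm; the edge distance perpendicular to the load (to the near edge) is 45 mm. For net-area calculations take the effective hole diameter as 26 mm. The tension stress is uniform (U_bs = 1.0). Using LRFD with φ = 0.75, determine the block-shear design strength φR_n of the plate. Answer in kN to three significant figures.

245 kN

Shear plane L_v = 30 + 4·80 = 350 mm; A_gv = 350 × 5 = 1750 mm².
A_nv = (350 − 4.5·26) × 5 = 1165 mm².
A_nt = (45 − 0.5·26) × 5 = 160 mm².
0.6 F_u A_nv = 279.6 kN; 0.6 F_y A_gv = 262.5 kN → shear yielding governs the shear term.
R_n = 262.5 + 1.0 × 400 × 160 / 1000 = 326.5 kN.
Design strength φR_n = 0.75 × 326.5 = 245 kN.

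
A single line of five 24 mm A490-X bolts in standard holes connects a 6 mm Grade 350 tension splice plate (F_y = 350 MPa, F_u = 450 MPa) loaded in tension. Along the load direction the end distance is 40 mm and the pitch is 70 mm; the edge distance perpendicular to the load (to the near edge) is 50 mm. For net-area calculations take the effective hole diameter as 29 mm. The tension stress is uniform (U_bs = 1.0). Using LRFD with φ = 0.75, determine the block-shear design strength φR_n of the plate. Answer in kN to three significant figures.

Shear plane L_v = 40 + 4·70 = 320 mm; A_gv = 320 × 6 = 1920 mm².
A_nv = (320 − 4.5·29) × 6 = 1137 mm².
A_nt = (50 − 0.5·29) × 6 = 213 mm².
0.6 F_u A_nv = 307 kN; 0.6 F_y A_gv = 403.2 kN → shear rupture governs the shear term.
R_n = 307 + 1.0 × 450 × 213 / 1000 = 402.8 kN.
Design strength φR_n = 0.75 × 402.8 = 302 kN.

302 kN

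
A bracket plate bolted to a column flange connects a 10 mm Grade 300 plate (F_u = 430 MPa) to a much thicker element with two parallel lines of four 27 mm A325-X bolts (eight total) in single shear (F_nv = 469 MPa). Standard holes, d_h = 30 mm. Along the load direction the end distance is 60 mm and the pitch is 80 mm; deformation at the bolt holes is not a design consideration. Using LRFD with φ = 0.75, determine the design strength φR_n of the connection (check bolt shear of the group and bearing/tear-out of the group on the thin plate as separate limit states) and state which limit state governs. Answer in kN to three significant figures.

Bolt shear: A_b = π·27²/4 = 572.6 mm²; R_n = 469 × 572.6 × 8 × 1 / 1000 = 2148 kN → 0.75 × 2148 = 1610 kN.
Bearing (1.5 l_c t F_u ≤ 3.0 d t F_u): upper limit = 3.0·27·10·430 / 1000 = 348.3 kN.
  Edge l_c = 60 − 30/2 = 45 → r_n = 290.2 kN; interior l_c = 80 − 30 = 50 → r_n = 322.5 kN.
  R_n,bearing = 2·290.2 + 6·322.5 = 2516 kN → 0.75 × 2516 = 1890 kN.
Bolt shear governs: 1610 kN.

1610 kN (bolt shear governs)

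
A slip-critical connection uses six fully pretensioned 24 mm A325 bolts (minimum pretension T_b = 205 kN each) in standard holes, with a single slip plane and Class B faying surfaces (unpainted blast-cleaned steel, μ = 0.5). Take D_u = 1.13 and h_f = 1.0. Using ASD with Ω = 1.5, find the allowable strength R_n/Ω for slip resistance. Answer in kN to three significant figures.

R_n = μ · D_u · h_f · T_b · n_s · n_b = 0.5 × 1.13 × 1.0 × 205 × 1 × 6 = 694.9 kN.
Allowable strength R_n/Ω = 694.9 / 1.5 = 463 kN.

463 kN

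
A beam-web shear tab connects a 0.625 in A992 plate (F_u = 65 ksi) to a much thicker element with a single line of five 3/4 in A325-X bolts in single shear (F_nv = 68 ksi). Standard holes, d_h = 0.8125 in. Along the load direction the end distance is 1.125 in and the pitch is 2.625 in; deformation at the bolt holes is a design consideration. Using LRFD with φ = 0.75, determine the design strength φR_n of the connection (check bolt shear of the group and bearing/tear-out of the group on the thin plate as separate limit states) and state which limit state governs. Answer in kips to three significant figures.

113 kips (bolt shear governs)

Bolt shear: A_b = π·0.75²/4 = 0.4418 in²; R_n = 68 × 0.4418 × 5 × 1 = 150.2 kips → 0.75 × 150.2 = 113 kips.
Bearing (1.2 l_c t F_u ≤ 2.4 d t F_u): upper limit = 2.4·0.75·0.625·65 = 73.12 kips.
  Edge l_c = 1.125 − 0.8125/2 = 0.7188 → r_n = 35.04 kips; interior l_c = 2.625 − 0.8125 = 1.812 → r_n = 73.12 kips.
  R_n,bearing = 1·35.04 + 4·73.12 = 327.5 kips → 0.75 × 327.5 = 246 kips.
Bolt shear governs: 113 kips.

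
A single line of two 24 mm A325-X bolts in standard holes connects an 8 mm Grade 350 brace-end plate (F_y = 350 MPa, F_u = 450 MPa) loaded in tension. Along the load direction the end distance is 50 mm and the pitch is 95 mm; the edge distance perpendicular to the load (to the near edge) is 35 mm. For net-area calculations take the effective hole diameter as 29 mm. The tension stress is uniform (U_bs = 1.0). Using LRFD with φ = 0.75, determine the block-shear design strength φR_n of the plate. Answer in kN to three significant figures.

Shear plane L_v = 50 + 1·95 = 145 mm; A_gv = 145 × 8 = 1160 mm².
A_nv = (145 − 1.5·29) × 8 = 812 mm².
A_nt = (35 − 0.5·29) × 8 = 164 mm².
0.6 F_u A_nv = 219.2 kN; 0.6 F_y A_gv = 243.6 kN → shear rupture governs the shear term.
R_n = 219.2 + 1.0 × 450 × 164 / 1000 = 293 kN.
Design strength φR_n = 0.75 × 293 = 220 kN.

220 kN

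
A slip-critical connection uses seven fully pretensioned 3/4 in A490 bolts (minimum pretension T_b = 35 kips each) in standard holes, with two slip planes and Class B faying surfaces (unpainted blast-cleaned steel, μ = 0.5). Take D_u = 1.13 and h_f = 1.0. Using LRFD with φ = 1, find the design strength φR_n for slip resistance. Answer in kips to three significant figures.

R_n = μ · D_u · h_f · T_b · n_s · n_b = 0.5 × 1.13 × 1.0 × 35 × 2 × 7 = 276.8 kips.
Design strength φR_n = 1 × 276.8 = 277 kips.

277 kips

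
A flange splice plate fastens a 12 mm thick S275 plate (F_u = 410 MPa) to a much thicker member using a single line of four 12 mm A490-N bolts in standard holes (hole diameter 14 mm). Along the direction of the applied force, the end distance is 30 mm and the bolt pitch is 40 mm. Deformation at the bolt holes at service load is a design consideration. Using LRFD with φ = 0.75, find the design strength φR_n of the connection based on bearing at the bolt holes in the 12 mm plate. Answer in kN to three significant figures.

Per bolt r_n = 1.2 l_c t F_u ≤ 2.4 d t F_u; upper limit = 2.4 × 12 × 12 × 410 / 1000 = 141.7 kN.
Edge bolt: l_c = 30 − 14/2 = 23 mm → 1.2 × 23 × 12 × 410 / 1000 = 135.8 → r_n = 135.8 kN.
Interior bolts: l_c = 40 − 14 = 26 mm → 1.2 × 26 × 12 × 410 / 1000 = 153.5 → r_n = 141.7 kN.
R_n = 1 × 135.8 + 3 × 141.7 = 560.9 kN.
Design strength φR_n = 0.75 × 560.9 = 421 kN.

421 kN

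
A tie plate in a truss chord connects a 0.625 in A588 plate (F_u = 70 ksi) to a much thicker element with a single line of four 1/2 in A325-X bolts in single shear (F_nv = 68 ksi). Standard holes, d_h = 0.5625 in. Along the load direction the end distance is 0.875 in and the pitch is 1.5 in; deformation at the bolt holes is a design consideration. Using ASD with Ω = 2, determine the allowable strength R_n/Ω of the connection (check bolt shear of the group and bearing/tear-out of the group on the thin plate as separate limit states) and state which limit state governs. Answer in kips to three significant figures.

Bolt shear: A_b = π·0.5²/4 = 0.1963 in²; R_n = 68 × 0.1963 × 4 × 1 = 53.41 kips → 53.41 / 2 = 26.7 kips.
Bearing (1.2 l_c t F_u ≤ 2.4 d t F_u): upper limit = 2.4·0.5·0.625·70 = 52.5 kips.
  Edge l_c = 0.875 − 0.5625/2 = 0.5938 → r_n = 31.17 kips; interior l_c = 1.5 − 0.5625 = 0.9375 → r_n = 49.22 kips.
  R_n,bearing = 1·31.17 + 3·49.22 = 178.8 kips → 178.8 / 2 = 89.4 kips.
Bolt shear governs: 26.7 kips.

26.7 kips (bolt shear governs)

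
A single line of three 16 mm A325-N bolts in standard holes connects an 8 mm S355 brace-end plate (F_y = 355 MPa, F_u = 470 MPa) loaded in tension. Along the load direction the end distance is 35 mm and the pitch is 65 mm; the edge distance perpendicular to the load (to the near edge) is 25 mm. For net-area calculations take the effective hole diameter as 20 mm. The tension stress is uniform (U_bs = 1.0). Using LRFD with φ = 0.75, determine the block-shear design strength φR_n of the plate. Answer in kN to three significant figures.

237 kN

Shear plane L_v = 35 + 2·65 = 165 mm; A_gv = 165 × 8 = 1320 mm².
A_nv = (165 − 2.5·20) × 8 = 920 mm².
A_nt = (25 − 0.5·20) × 8 = 120 mm².
0.6 F_u A_nv = 259.4 kN; 0.6 F_y A_gv = 281.2 kN → shear rupture governs the shear term.
R_n = 259.4 + 1.0 × 470 × 120 / 1000 = 315.8 kN.
Design strength φR_n = 0.75 × 315.8 = 237 kN.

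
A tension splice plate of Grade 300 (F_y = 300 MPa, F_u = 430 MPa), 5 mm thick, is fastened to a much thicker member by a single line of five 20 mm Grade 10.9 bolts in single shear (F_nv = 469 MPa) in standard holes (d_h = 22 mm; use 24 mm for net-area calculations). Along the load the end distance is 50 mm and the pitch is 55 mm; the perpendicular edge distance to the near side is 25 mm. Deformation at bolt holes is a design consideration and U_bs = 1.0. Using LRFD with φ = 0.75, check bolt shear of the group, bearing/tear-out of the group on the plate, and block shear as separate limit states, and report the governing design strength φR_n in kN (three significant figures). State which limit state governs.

178 kN (block shear governs)

Bolt shear: A_b = π·20²/4 = 314.2 mm²; R_n = 469 × 314.2 × 5 × 1 / 1000 = 736.7 kN → 0.75 × 736.7 = 553 kN.
Bearing: edge l_c = 39, r_n = 100.6 kN; interior l_c = 33, r_n = 85.14 kN; R_n = 100.6 + 4·85.14 = 441.2 kN → 331 kN.
Block shear: A_gv = 1350, A_nv = 810, A_nt = 65 mm²; R_n = min(0.6F_uA_nv, 0.6F_yA_gv) + U_bs·F_u·A_nt = 236.9 kN → 178 kN.
Block shear governs: 178 kN.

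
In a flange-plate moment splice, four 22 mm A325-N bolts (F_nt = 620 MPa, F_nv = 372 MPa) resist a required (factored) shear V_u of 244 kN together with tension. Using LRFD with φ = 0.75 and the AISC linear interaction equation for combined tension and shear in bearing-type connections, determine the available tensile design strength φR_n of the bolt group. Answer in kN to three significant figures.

A_b = π·22²/4 = 380.1 mm²; f_rv = 244 × 1000 / (4 × 380.1) = 160.5 MPa.
F'_nt = 1.3 F_nt − (F_nt / φF_nv) f_rv = 1.3·620 − (620/(0.75·372))·160.5 = 449.4 MPa, capped at F_nt → F'_nt = 449.4 MPa.
R_n = F'_nt · A_b · n = 449.4 × 380.1 × 4 / 1000 = 683.3 kN.
Design strength φR_n = 0.75 × 683.3 = 512 kN.

512 kN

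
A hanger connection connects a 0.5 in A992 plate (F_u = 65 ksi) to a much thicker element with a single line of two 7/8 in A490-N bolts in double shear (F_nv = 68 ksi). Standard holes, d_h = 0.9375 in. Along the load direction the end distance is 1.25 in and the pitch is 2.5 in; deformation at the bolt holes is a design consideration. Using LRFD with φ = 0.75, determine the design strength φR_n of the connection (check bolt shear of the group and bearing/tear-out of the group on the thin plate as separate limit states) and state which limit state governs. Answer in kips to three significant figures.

68.6 kips (bearing governs)

Bolt shear: A_b = π·0.875²/4 = 0.6013 in²; R_n = 68 × 0.6013 × 2 × 2 = 163.6 kips → 0.75 × 163.6 = 123 kips.
Bearing (1.2 l_c t F_u ≤ 2.4 d t F_u): upper limit = 2.4·0.875·0.5·65 = 68.25 kips.
  Edge l_c = 1.25 − 0.9375/2 = 0.7812 → r_n = 30.47 kips; interior l_c = 2.5 − 0.9375 = 1.562 → r_n = 60.94 kips.
  R_n,bearing = 1·30.47 + 1·60.94 = 91.41 kips → 0.75 × 91.41 = 68.6 kips.
Bearing governs: 68.6 kips.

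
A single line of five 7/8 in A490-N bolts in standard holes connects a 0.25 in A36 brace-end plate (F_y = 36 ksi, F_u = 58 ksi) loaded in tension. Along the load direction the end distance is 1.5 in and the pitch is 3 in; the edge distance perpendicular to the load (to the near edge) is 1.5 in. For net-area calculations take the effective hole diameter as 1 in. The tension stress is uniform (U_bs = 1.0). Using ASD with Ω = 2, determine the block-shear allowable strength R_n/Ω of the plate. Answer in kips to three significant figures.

43.7 kips

Shear plane L_v = 1.5 + 4·3 = 13.5 in; A_gv = 13.5 × 0.25 = 3.375 in².
A_nv = (13.5 − 4.5·1) × 0.25 = 2.25 in².
A_nt = (1.5 − 0.5·1) × 0.25 = 0.25 in².
0.6 F_u A_nv = 78.3 kips; 0.6 F_y A_gv = 72.9 kips → shear yielding governs the shear term.
R_n = 72.9 + 1.0 × 58 × 0.25 = 87.4 kips.
Allowable strength R_n/Ω = 87.4 / 2 = 43.7 kips.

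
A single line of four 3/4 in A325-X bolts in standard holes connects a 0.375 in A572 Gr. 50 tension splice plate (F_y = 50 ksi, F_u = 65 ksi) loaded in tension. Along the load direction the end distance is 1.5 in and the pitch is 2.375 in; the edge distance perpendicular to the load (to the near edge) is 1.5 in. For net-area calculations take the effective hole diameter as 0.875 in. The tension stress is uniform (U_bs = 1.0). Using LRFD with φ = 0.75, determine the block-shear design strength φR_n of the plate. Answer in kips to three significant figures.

80.4 kips

Shear plane L_v = 1.5 + 3·2.375 = 8.625 in; A_gv = 8.625 × 0.375 = 3.234 in².
A_nv = (8.625 − 3.5·0.875) × 0.375 = 2.086 in².
A_nt = (1.5 − 0.5·0.875) × 0.375 = 0.3984 in².
0.6 F_u A_nv = 81.35 kips; 0.6 F_y A_gv = 97.03 kips → shear rupture governs the shear term.
R_n = 81.35 + 1.0 × 65 × 0.3984 = 107.2 kips.
Design strength φR_n = 0.75 × 107.2 = 80.4 kips.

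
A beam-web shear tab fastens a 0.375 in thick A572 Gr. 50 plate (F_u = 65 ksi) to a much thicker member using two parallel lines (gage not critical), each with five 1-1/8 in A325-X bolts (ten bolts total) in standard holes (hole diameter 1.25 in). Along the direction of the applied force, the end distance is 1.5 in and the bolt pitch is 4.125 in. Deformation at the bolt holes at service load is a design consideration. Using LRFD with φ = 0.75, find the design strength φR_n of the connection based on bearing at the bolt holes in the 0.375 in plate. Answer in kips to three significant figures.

Per bolt r_n = 1.2 l_c t F_u ≤ 2.4 d t F_u; upper limit = 2.4 × 1.125 × 0.375 × 65 = 65.81 kips.
Edge bolt: l_c = 1.5 − 1.25/2 = 0.875 in → 1.2 × 0.875 × 0.375 × 65 = 25.59 → r_n = 25.59 kips.
Interior bolts: l_c = 4.125 − 1.25 = 2.875 in → 1.2 × 2.875 × 0.375 × 65 = 84.09 → r_n = 65.81 kips.
R_n = 2 × 25.59 + 8 × 65.81 = 577.7 kips.
Design strength φR_n = 0.75 × 577.7 = 433 kips.

433 kips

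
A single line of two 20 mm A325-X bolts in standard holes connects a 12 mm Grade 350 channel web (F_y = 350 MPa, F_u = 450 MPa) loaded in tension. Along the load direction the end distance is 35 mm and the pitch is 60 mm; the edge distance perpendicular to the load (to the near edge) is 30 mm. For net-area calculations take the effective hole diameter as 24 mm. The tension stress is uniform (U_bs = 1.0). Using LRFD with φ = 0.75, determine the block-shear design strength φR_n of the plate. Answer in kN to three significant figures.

Shear plane L_v = 35 + 1·60 = 95 mm; A_gv = 95 × 12 = 1140 mm².
A_nv = (95 − 1.5·24) × 12 = 708 mm².
A_nt = (30 − 0.5·24) × 12 = 216 mm².
0.6 F_u A_nv = 191.2 kN; 0.6 F_y A_gv = 239.4 kN → shear rupture governs the shear term.
R_n = 191.2 + 1.0 × 450 × 216 / 1000 = 288.4 kN.
Design strength φR_n = 0.75 × 288.4 = 216 kN.

216 kN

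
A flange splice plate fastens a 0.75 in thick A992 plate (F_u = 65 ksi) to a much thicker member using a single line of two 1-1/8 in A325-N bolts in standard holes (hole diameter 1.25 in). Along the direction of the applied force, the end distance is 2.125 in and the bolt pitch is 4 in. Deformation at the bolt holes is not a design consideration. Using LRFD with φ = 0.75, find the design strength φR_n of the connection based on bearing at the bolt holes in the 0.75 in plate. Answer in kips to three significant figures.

206 kips

Per bolt r_n = 1.5 l_c t F_u ≤ 3.0 d t F_u; upper limit = 3.0 × 1.125 × 0.75 × 65 = 164.5 kips.
Edge bolt: l_c = 2.125 − 1.25/2 = 1.5 in → 1.5 × 1.5 × 0.75 × 65 = 109.7 → r_n = 109.7 kips.
Interior bolts: l_c = 4 − 1.25 = 2.75 in → 1.5 × 2.75 × 0.75 × 65 = 201.1 → r_n = 164.5 kips.
R_n = 1 × 109.7 + 1 × 164.5 = 274.2 kips.
Design strength φR_n = 0.75 × 274.2 = 206 kips.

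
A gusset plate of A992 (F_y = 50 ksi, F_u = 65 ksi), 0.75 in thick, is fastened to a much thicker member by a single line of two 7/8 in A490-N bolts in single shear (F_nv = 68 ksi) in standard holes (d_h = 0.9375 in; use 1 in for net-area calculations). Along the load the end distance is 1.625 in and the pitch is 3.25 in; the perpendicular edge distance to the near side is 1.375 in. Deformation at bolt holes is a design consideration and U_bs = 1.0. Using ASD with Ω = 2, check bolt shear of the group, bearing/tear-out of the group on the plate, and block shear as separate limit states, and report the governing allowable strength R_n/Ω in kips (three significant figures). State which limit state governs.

Bolt shear: A_b = π·0.875²/4 = 0.6013 in²; R_n = 68 × 0.6013 × 2 × 1 = 81.78 kips → 81.78 / 2 = 40.9 kips.
Bearing: edge l_c = 1.156, r_n = 67.64 kips; interior l_c = 2.312, r_n = 102.4 kips; R_n = 67.64 + 1·102.4 = 170 kips → 85 kips.
Block shear: A_gv = 3.656, A_nv = 2.531, A_nt = 0.6562 in²; R_n = min(0.6F_uA_nv, 0.6F_yA_gv) + U_bs·F_u·A_nt = 141.4 kips → 70.7 kips.
Bolt shear governs: 40.9 kips.

40.9 kips (bolt shear governs)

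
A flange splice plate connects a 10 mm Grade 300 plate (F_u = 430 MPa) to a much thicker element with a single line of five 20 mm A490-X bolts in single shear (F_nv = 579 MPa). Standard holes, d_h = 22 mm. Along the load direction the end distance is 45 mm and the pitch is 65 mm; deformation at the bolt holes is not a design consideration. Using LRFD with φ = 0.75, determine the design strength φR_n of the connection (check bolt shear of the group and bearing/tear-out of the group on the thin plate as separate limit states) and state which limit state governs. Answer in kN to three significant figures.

Bolt shear: A_b = π·20²/4 = 314.2 mm²; R_n = 579 × 314.2 × 5 × 1 / 1000 = 909.5 kN → 0.75 × 909.5 = 682 kN.
Bearing (1.5 l_c t F_u ≤ 3.0 d t F_u): upper limit = 3.0·20·10·430 / 1000 = 258 kN.
  Edge l_c = 45 − 22/2 = 34 → r_n = 219.3 kN; interior l_c = 65 − 22 = 43 → r_n = 258 kN.
  R_n,bearing = 1·219.3 + 4·258 = 1251 kN → 0.75 × 1251 = 938 kN.
Bolt shear governs: 682 kN.

682 kN (bolt shear governs)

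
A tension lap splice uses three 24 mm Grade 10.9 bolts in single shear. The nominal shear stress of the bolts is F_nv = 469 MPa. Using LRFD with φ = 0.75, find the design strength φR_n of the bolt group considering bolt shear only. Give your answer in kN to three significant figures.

A_b = π × 24² / 4 = 452.4 mm².
R_n = F_nv · A_b · n · n_s = 469 × 452.4 × 3 × 1 / 1000 = 636.5 kN.
Design strength φR_n = 0.75 × 636.5 = 477 kN.

477 kN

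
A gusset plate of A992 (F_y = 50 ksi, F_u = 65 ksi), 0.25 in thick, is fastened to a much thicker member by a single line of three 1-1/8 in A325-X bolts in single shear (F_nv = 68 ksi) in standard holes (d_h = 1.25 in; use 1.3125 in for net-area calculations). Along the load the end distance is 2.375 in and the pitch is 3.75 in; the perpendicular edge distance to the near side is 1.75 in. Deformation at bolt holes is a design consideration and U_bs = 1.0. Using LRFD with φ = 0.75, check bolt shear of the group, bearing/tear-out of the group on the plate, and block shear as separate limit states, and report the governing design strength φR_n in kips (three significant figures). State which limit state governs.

61.5 kips (block shear governs)

Bolt shear: A_b = π·1.125²/4 = 0.994 in²; R_n = 68 × 0.994 × 3 × 1 = 202.8 kips → 0.75 × 202.8 = 152 kips.
Bearing: edge l_c = 1.75, r_n = 34.12 kips; interior l_c = 2.5, r_n = 43.87 kips; R_n = 34.12 + 2·43.87 = 121.9 kips → 91.4 kips.
Block shear: A_gv = 2.469, A_nv = 1.648, A_nt = 0.2734 in²; R_n = min(0.6F_uA_nv, 0.6F_yA_gv) + U_bs·F_u·A_nt = 82.06 kips → 61.5 kips.
Block shear governs: 61.5 kips.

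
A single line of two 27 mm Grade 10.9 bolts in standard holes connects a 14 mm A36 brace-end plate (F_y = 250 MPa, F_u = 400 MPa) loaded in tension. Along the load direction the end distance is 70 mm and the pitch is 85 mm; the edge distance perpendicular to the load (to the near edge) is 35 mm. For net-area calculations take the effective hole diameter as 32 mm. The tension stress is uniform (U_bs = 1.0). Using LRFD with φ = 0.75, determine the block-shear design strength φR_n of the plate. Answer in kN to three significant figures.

324 kN

Shear plane L_v = 70 + 1·85 = 155 mm; A_gv = 155 × 14 = 2170 mm².
A_nv = (155 − 1.5·32) × 14 = 1498 mm².
A_nt = (35 − 0.5·32) × 14 = 266 mm².
0.6 F_u A_nv = 359.5 kN; 0.6 F_y A_gv = 325.5 kN → shear yielding governs the shear term.
R_n = 325.5 + 1.0 × 400 × 266 / 1000 = 431.9 kN.
Design strength φR_n = 0.75 × 431.9 = 324 kN.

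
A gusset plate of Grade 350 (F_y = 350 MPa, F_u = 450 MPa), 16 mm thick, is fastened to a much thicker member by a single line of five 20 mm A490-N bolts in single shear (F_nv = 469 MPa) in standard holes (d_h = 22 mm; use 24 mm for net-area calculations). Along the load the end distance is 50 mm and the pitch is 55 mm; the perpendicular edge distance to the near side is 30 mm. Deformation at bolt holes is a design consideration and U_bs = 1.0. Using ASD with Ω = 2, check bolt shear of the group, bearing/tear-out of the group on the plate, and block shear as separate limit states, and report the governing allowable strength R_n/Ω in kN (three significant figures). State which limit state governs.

Bolt shear: A_b = π·20²/4 = 314.2 mm²; R_n = 469 × 314.2 × 5 × 1 / 1000 = 736.7 kN → 736.7 / 2 = 368 kN.
Bearing: edge l_c = 39, r_n = 337 kN; interior l_c = 33, r_n = 285.1 kN; R_n = 337 + 4·285.1 = 1477 kN → 739 kN.
Block shear: A_gv = 4320, A_nv = 2592, A_nt = 288 mm²; R_n = min(0.6F_uA_nv, 0.6F_yA_gv) + U_bs·F_u·A_nt = 829.4 kN → 415 kN.
Bolt shear governs: 368 kN.

368 kN (bolt shear governs)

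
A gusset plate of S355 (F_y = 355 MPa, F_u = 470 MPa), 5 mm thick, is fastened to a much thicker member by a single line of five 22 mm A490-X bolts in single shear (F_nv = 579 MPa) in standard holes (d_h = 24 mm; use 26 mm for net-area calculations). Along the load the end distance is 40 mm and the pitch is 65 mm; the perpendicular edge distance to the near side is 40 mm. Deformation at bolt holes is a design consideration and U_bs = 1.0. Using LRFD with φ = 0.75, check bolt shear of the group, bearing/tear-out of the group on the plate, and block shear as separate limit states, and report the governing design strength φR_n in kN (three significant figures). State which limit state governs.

Bolt shear: A_b = π·22²/4 = 380.1 mm²; R_n = 579 × 380.1 × 5 × 1 / 1000 = 1100 kN → 0.75 × 1100 = 825 kN.
Bearing: edge l_c = 28, r_n = 78.96 kN; interior l_c = 41, r_n = 115.6 kN; R_n = 78.96 + 4·115.6 = 541.4 kN → 406 kN.
Block shear: A_gv = 1500, A_nv = 915, A_nt = 135 mm²; R_n = min(0.6F_uA_nv, 0.6F_yA_gv) + U_bs·F_u·A_nt = 321.5 kN → 241 kN.
Block shear governs: 241 kN.

241 kN (block shear governs)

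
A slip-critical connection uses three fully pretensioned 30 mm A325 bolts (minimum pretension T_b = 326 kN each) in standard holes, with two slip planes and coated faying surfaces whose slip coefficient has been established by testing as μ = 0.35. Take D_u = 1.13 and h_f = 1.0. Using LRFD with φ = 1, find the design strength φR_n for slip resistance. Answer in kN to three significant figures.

774 kN

R_n = μ · D_u · h_f · T_b · n_s · n_b = 0.35 × 1.13 × 1.0 × 326 × 2 × 3 = 773.6 kN.
Design strength φR_n = 1 × 773.6 = 774 kN.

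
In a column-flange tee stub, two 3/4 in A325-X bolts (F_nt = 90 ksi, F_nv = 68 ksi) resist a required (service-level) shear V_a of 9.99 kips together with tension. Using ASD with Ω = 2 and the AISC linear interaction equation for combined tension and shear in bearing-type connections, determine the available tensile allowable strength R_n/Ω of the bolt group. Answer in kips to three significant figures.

38.5 kips

A_b = π·0.75²/4 = 0.4418 in²; f_rv = 9.99 / (2 × 0.4418) = 11.31 ksi.
F'_nt = 1.3 F_nt − (Ω F_nt / F_nv) f_rv = 1.3·90 − (2·90/68)·11.31 = 87.07 ksi, capped at F_nt → F'_nt = 87.07 ksi.
R_n = F'_nt · A_b · n = 87.07 × 0.4418 × 2 = 76.93 kips.
Allowable strength R_n/Ω = 76.93 / 2 = 38.5 kips.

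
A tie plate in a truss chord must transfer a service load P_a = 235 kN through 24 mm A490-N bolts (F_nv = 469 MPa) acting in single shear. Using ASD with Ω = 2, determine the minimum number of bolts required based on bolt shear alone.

3 bolts

A_b = π·24²/4 = 452.4 mm².
Per-bolt allowable strength R_n/Ω = 469 × 452.4 × 1 / 1000 / 2 = 106.1 kN.
n ≥ 235 / 106.1 = 2.215 → use 3 bolts.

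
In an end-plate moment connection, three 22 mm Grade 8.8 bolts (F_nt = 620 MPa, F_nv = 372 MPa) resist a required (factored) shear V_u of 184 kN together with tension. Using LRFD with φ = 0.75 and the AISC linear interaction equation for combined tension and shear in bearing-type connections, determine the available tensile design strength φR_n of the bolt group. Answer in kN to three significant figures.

A_b = π·22²/4 = 380.1 mm²; f_rv = 184 × 1000 / (3 × 380.1) = 161.3 MPa.
F'_nt = 1.3 F_nt − (F_nt / φF_nv) f_rv = 1.3·620 − (620/(0.75·372))·161.3 = 447.5 MPa, capped at F_nt → F'_nt = 447.5 MPa.
R_n = F'_nt · A_b · n = 447.5 × 380.1 × 3 / 1000 = 510.3 kN.
Design strength φR_n = 0.75 × 510.3 = 383 kN.

383 kN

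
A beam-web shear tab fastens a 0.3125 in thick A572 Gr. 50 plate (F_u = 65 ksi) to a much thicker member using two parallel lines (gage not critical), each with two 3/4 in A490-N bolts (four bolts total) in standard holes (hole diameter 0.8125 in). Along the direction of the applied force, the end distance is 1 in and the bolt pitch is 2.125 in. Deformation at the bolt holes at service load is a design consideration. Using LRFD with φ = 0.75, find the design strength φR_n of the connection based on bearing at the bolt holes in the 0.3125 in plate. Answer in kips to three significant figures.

69.7 kips

Per bolt r_n = 1.2 l_c t F_u ≤ 2.4 d t F_u; upper limit = 2.4 × 0.75 × 0.3125 × 65 = 36.56 kips.
Edge bolt: l_c = 1 − 0.8125/2 = 0.5938 in → 1.2 × 0.5938 × 0.3125 × 65 = 14.47 → r_n = 14.47 kips.
Interior bolts: l_c = 2.125 − 0.8125 = 1.312 in → 1.2 × 1.312 × 0.3125 × 65 = 31.99 → r_n = 31.99 kips.
R_n = 2 × 14.47 + 2 × 31.99 = 92.93 kips.
Design strength φR_n = 0.75 × 92.93 = 69.7 kips.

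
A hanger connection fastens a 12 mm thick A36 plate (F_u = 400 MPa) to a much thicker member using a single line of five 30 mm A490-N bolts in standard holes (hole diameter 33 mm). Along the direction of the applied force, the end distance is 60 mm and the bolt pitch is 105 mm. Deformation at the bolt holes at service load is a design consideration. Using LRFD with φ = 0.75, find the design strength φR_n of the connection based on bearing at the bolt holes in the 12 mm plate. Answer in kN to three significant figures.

Per bolt r_n = 1.2 l_c t F_u ≤ 2.4 d t F_u; upper limit = 2.4 × 30 × 12 × 400 / 1000 = 345.6 kN.
Edge bolt: l_c = 60 − 33/2 = 43.5 mm → 1.2 × 43.5 × 12 × 400 / 1000 = 250.6 → r_n = 250.6 kN.
Interior bolts: l_c = 105 − 33 = 72 mm → 1.2 × 72 × 12 × 400 / 1000 = 414.7 → r_n = 345.6 kN.
R_n = 1 × 250.6 + 4 × 345.6 = 1633 kN.
Design strength φR_n = 0.75 × 1633 = 1220 kN.

1220 kN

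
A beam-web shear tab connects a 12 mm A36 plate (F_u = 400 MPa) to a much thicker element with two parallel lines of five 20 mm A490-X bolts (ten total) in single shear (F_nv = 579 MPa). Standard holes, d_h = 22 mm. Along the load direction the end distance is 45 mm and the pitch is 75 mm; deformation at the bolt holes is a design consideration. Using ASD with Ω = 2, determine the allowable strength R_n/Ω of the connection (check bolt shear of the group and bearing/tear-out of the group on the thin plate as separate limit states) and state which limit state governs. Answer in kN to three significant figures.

Bolt shear: A_b = π·20²/4 = 314.2 mm²; R_n = 579 × 314.2 × 10 × 1 / 1000 = 1819 kN → 1819 / 2 = 909 kN.
Bearing (1.2 l_c t F_u ≤ 2.4 d t F_u): upper limit = 2.4·20·12·400 / 1000 = 230.4 kN.
  Edge l_c = 45 − 22/2 = 34 → r_n = 195.8 kN; interior l_c = 75 − 22 = 53 → r_n = 230.4 kN.
  R_n,bearing = 2·195.8 + 8·230.4 = 2235 kN → 2235 / 2 = 1120 kN.
Bolt shear governs: 909 kN.

909 kN (bolt shear governs)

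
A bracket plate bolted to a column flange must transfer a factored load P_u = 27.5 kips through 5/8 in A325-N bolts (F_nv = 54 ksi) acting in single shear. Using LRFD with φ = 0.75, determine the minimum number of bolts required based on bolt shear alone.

3 bolts

A_b = π·0.625²/4 = 0.3068 in².
Per-bolt design strength φR_n = 0.75 × 54 × 0.3068 × 1 = 12.43 kips.
n ≥ 27.5 / 12.43 = 2.213 → use 3 bolts.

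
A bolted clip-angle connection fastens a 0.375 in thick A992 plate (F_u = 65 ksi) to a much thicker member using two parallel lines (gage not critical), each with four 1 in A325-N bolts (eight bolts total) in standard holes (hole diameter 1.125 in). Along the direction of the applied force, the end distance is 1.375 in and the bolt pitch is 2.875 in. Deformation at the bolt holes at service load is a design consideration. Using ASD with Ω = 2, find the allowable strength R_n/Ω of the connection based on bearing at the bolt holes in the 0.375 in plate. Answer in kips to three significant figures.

Per bolt r_n = 1.2 l_c t F_u ≤ 2.4 d t F_u; upper limit = 2.4 × 1 × 0.375 × 65 = 58.5 kips.
Edge bolt: l_c = 1.375 − 1.125/2 = 0.8125 in → 1.2 × 0.8125 × 0.375 × 65 = 23.77 → r_n = 23.77 kips.
Interior bolts: l_c = 2.875 − 1.125 = 1.75 in → 1.2 × 1.75 × 0.375 × 65 = 51.19 → r_n = 51.19 kips.
R_n = 2 × 23.77 + 6 × 51.19 = 354.7 kips.
Allowable strength R_n/Ω = 354.7 / 2 = 177 kips.

177 kips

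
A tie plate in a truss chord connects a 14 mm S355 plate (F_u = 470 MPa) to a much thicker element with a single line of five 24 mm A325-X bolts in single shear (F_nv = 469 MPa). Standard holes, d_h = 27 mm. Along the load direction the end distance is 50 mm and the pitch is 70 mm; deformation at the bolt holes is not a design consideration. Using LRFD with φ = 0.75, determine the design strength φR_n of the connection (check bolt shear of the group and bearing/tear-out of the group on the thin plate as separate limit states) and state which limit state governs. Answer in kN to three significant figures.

796 kN (bolt shear governs)

Bolt shear: A_b = π·24²/4 = 452.4 mm²; R_n = 469 × 452.4 × 5 × 1 / 1000 = 1061 kN → 0.75 × 1061 = 796 kN.
Bearing (1.5 l_c t F_u ≤ 3.0 d t F_u): upper limit = 3.0·24·14·470 / 1000 = 473.8 kN.
  Edge l_c = 50 − 27/2 = 36.5 → r_n = 360.3 kN; interior l_c = 70 − 27 = 43 → r_n = 424.4 kN.
  R_n,bearing = 1·360.3 + 4·424.4 = 2058 kN → 0.75 × 2058 = 1540 kN.
Bolt shear governs: 796 kN.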